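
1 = 1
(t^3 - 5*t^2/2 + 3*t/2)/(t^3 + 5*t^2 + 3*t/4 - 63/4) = 2*t*(t - 1)/(2*t^2 + 13*t + 21)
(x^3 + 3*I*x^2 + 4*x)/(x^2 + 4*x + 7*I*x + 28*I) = x*(x^2 + 3*I*x + 4)/(x^2 + x*(4 + 7*I) + 28*I)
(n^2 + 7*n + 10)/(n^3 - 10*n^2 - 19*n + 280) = (n + 2)/(n^2 - 15*n + 56)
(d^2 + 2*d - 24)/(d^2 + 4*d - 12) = (d - 4)/(d - 2)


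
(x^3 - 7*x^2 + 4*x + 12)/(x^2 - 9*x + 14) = (x^2 - 5*x - 6)/(x - 7)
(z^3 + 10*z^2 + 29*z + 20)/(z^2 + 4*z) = z + 6 + 5/z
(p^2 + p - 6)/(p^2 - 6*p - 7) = (-p^2 - p + 6)/(-p^2 + 6*p + 7)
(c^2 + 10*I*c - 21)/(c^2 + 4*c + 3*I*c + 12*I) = (c + 7*I)/(c + 4)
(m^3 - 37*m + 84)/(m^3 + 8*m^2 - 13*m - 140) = (m - 3)/(m + 5)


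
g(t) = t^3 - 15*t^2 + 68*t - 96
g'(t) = 3*t^2 - 30*t + 68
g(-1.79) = -271.52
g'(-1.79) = 131.31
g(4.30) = -1.44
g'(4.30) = -5.53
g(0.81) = -50.23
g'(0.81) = 45.67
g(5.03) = -6.21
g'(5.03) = -7.00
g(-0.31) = -118.55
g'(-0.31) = 77.59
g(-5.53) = -1099.87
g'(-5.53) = 325.64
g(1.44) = -26.20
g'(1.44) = 31.02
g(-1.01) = -181.01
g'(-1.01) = 101.36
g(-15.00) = -7866.00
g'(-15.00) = 1193.00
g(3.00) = 0.00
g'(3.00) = 5.00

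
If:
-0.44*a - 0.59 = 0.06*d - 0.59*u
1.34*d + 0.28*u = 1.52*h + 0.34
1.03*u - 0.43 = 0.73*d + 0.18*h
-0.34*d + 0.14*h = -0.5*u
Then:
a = -1.55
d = -0.69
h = -0.87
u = -0.23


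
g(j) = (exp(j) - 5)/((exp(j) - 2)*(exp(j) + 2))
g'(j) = -(exp(j) - 5)*exp(j)/((exp(j) - 2)*(exp(j) + 2)^2) - (exp(j) - 5)*exp(j)/((exp(j) - 2)^2*(exp(j) + 2)) + exp(j)/((exp(j) - 2)*(exp(j) + 2)) = (-exp(2*j) + 10*exp(j) - 4)*exp(j)/(exp(4*j) - 8*exp(2*j) + 16)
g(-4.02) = 1.25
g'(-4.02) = -0.00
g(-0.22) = 1.25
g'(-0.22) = 0.24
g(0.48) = 2.44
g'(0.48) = 8.01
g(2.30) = 0.05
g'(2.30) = -0.00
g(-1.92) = 1.22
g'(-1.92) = -0.02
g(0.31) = 1.70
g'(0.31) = 2.31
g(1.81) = 0.03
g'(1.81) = 0.11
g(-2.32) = 1.23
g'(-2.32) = -0.02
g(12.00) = 0.00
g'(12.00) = 0.00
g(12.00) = 0.00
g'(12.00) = 0.00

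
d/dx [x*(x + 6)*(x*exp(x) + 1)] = x^3*exp(x) + 9*x^2*exp(x) + 12*x*exp(x) + 2*x + 6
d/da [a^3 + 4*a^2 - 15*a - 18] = 3*a^2 + 8*a - 15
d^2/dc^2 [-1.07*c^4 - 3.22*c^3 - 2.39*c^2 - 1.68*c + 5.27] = -12.84*c^2 - 19.32*c - 4.78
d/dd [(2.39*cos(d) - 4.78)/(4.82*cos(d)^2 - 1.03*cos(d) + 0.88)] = (11.5198*cos(d)^2 - 46.0792*cos(d) + 2.8202)*sin(d)/(23.2324*cos(d)^4 - 9.9292*cos(d)^3 + 9.5441*cos(d)^2 - 1.8128*cos(d) + 0.7744)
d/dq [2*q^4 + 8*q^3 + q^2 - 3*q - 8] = 8*q^3 + 24*q^2 + 2*q - 3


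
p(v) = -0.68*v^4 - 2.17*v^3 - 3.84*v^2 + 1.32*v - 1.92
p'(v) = -2.72*v^3 - 6.51*v^2 - 7.68*v + 1.32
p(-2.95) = -35.02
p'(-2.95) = 37.15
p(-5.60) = -417.39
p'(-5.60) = 317.85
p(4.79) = -680.16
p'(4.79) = -483.77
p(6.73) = -2223.41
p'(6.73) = -1174.34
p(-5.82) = -492.08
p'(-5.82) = 361.72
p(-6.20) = -645.33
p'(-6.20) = 446.94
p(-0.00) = -1.92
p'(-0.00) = 1.32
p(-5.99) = -556.65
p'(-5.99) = 398.33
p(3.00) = -146.19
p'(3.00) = -153.75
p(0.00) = -1.92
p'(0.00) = 1.32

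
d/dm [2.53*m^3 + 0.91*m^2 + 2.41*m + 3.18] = 7.59*m^2 + 1.82*m + 2.41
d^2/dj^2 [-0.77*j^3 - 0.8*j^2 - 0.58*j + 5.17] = -4.62*j - 1.6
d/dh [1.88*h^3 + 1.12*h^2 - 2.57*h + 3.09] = 5.64*h^2 + 2.24*h - 2.57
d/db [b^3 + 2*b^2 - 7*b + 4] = 3*b^2 + 4*b - 7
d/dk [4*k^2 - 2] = 8*k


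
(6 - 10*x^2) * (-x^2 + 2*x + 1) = 10*x^4 - 20*x^3 - 16*x^2 + 12*x + 6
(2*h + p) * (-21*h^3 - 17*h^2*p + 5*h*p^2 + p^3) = -42*h^4 - 55*h^3*p - 7*h^2*p^2 + 7*h*p^3 + p^4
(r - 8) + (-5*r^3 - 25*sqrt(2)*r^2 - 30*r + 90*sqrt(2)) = -5*r^3 - 25*sqrt(2)*r^2 - 29*r - 8 + 90*sqrt(2)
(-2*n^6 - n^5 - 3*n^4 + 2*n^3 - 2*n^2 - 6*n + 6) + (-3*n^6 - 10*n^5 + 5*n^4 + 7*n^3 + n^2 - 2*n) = -5*n^6 - 11*n^5 + 2*n^4 + 9*n^3 - n^2 - 8*n + 6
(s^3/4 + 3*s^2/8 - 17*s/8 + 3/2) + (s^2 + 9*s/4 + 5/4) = s^3/4 + 11*s^2/8 + s/8 + 11/4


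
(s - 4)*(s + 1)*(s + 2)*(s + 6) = s^4 + 5*s^3 - 16*s^2 - 68*s - 48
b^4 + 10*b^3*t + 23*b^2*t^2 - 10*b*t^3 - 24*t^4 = (b - t)*(b + t)*(b + 4*t)*(b + 6*t)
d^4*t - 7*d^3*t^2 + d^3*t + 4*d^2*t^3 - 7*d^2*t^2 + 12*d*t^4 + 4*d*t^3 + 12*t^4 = (d - 6*t)*(d - 2*t)*(d + t)*(d*t + t)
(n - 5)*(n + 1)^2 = n^3 - 3*n^2 - 9*n - 5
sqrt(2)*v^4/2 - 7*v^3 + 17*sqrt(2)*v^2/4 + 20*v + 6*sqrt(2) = (v - 6*sqrt(2))*(v - 2*sqrt(2))*(v + sqrt(2)/2)*(sqrt(2)*v/2 + 1/2)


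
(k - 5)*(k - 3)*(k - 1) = k^3 - 9*k^2 + 23*k - 15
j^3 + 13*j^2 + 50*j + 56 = (j + 2)*(j + 4)*(j + 7)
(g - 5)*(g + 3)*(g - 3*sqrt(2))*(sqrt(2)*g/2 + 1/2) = sqrt(2)*g^4/2 - 5*g^3/2 - sqrt(2)*g^3 - 9*sqrt(2)*g^2 + 5*g^2 + 3*sqrt(2)*g + 75*g/2 + 45*sqrt(2)/2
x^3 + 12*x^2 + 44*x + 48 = (x + 2)*(x + 4)*(x + 6)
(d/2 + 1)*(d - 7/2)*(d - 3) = d^3/2 - 9*d^2/4 - 5*d/4 + 21/2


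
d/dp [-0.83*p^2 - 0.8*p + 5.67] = -1.66*p - 0.8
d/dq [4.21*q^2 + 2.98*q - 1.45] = 8.42*q + 2.98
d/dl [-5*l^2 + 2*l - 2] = 2 - 10*l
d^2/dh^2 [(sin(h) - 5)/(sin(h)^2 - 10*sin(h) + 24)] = (-sin(h)^5 + 10*sin(h)^4 - 4*sin(h)^3 - 250*sin(h)^2 + 780*sin(h) - 280)/(sin(h)^2 - 10*sin(h) + 24)^3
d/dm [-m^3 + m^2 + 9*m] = -3*m^2 + 2*m + 9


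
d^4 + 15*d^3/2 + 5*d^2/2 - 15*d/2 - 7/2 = (d - 1)*(d + 1/2)*(d + 1)*(d + 7)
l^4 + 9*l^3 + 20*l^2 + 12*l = l*(l + 1)*(l + 2)*(l + 6)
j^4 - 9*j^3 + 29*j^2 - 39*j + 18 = (j - 3)^2*(j - 2)*(j - 1)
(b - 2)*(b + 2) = b^2 - 4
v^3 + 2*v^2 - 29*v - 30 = (v - 5)*(v + 1)*(v + 6)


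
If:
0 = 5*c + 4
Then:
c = -4/5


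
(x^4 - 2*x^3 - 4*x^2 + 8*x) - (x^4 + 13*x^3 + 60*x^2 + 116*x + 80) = -15*x^3 - 64*x^2 - 108*x - 80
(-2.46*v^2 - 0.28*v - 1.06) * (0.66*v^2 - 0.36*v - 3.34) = -1.6236*v^4 + 0.7008*v^3 + 7.6176*v^2 + 1.3168*v + 3.5404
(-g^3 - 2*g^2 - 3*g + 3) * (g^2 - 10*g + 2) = -g^5 + 8*g^4 + 15*g^3 + 29*g^2 - 36*g + 6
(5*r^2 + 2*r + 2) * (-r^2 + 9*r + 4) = -5*r^4 + 43*r^3 + 36*r^2 + 26*r + 8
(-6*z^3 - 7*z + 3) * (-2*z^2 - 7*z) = 12*z^5 + 42*z^4 + 14*z^3 + 43*z^2 - 21*z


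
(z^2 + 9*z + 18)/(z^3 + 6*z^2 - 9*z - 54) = 1/(z - 3)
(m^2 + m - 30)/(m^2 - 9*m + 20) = (m + 6)/(m - 4)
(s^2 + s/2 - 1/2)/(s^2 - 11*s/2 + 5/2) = (s + 1)/(s - 5)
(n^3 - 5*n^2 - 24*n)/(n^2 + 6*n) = (n^2 - 5*n - 24)/(n + 6)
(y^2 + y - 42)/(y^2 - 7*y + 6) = (y + 7)/(y - 1)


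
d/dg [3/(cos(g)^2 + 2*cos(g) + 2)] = 6*(cos(g) + 1)*sin(g)/(cos(g)^2 + 2*cos(g) + 2)^2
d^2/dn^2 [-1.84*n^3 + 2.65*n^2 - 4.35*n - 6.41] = 5.3 - 11.04*n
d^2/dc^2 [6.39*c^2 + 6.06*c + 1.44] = 12.7800000000000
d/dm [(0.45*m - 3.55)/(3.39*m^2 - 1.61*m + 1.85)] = (-1.5255*m^2 + 24.069*m - 4.883)/(11.4921*m^4 - 10.9158*m^3 + 15.1351*m^2 - 5.957*m + 3.4225)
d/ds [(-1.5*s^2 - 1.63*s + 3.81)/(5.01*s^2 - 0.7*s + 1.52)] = (9.2163*s^2 - 42.7362*s + 0.1894)/(25.1001*s^4 - 7.014*s^3 + 15.7204*s^2 - 2.128*s + 2.3104)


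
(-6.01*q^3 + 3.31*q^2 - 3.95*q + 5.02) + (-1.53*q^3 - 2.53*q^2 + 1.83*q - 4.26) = -7.54*q^3 + 0.78*q^2 - 2.12*q + 0.76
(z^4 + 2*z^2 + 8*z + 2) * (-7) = -7*z^4 - 14*z^2 - 56*z - 14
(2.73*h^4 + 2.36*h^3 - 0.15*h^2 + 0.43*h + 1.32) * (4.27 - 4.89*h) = -13.3497*h^5 + 0.1167*h^4 + 10.8107*h^3 - 2.7432*h^2 - 4.6187*h + 5.6364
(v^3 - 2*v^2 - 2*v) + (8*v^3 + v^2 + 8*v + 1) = 9*v^3 - v^2 + 6*v + 1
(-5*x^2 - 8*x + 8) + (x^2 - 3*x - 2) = -4*x^2 - 11*x + 6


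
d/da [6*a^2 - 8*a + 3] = 12*a - 8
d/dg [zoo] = 0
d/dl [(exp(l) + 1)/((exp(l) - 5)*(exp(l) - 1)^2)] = 2*(-exp(2*l) + exp(l) + 8)*exp(l)/(exp(5*l) - 13*exp(4*l) + 58*exp(3*l) - 106*exp(2*l) + 85*exp(l) - 25)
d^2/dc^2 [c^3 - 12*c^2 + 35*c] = 6*c - 24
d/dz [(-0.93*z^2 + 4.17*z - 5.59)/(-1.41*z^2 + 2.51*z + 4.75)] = (3.5454*z^2 - 24.5988*z + 33.8384)/(1.9881*z^4 - 7.0782*z^3 - 7.0949*z^2 + 23.845*z + 22.5625)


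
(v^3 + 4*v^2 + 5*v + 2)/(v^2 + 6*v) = (v^3 + 4*v^2 + 5*v + 2)/(v*(v + 6))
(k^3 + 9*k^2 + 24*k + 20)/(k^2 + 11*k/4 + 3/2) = 4*(k^2 + 7*k + 10)/(4*k + 3)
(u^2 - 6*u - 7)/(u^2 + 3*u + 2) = (u - 7)/(u + 2)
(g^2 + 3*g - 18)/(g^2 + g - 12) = (g + 6)/(g + 4)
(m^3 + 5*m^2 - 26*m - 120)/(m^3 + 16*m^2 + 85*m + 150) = (m^2 - m - 20)/(m^2 + 10*m + 25)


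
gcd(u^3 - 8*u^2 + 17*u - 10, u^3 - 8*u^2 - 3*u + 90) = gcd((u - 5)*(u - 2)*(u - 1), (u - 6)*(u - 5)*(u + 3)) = u - 5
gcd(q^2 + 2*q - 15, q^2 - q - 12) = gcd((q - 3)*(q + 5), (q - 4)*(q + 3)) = 1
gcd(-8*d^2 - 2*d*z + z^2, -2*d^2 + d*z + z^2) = 2*d + z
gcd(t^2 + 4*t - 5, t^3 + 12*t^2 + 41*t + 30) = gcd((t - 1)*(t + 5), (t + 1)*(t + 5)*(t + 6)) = t + 5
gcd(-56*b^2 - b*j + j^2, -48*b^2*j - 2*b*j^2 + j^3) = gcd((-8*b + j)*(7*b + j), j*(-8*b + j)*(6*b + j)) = 8*b - j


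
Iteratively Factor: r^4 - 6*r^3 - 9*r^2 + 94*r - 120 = (r - 2)*(r^3 - 4*r^2 - 17*r + 60) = (r - 3)*(r - 2)*(r^2 - r - 20) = (r - 3)*(r - 2)*(r + 4)*(r - 5)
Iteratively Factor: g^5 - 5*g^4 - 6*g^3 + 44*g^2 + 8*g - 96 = (g - 3)*(g^4 - 2*g^3 - 12*g^2 + 8*g + 32) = (g - 3)*(g + 2)*(g^3 - 4*g^2 - 4*g + 16) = (g - 3)*(g + 2)^2*(g^2 - 6*g + 8) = (g - 4)*(g - 3)*(g + 2)^2*(g - 2)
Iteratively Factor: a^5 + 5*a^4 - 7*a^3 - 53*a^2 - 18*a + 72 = (a - 1)*(a^4 + 6*a^3 - a^2 - 54*a - 72) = (a - 1)*(a + 2)*(a^3 + 4*a^2 - 9*a - 36) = (a - 3)*(a - 1)*(a + 2)*(a^2 + 7*a + 12) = (a - 3)*(a - 1)*(a + 2)*(a + 4)*(a + 3)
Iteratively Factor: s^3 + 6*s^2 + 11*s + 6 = (s + 3)*(s^2 + 3*s + 2) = (s + 1)*(s + 3)*(s + 2)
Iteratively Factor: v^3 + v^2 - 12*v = (v + 4)*(v^2 - 3*v) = v*(v + 4)*(v - 3)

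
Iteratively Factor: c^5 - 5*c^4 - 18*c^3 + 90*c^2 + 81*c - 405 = (c - 3)*(c^4 - 2*c^3 - 24*c^2 + 18*c + 135) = (c - 5)*(c - 3)*(c^3 + 3*c^2 - 9*c - 27) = (c - 5)*(c - 3)*(c + 3)*(c^2 - 9) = (c - 5)*(c - 3)*(c + 3)^2*(c - 3)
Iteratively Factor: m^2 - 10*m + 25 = (m - 5)*(m - 5)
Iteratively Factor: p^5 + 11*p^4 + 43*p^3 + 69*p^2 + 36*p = (p + 3)*(p^4 + 8*p^3 + 19*p^2 + 12*p) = (p + 3)*(p + 4)*(p^3 + 4*p^2 + 3*p) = (p + 1)*(p + 3)*(p + 4)*(p^2 + 3*p) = p*(p + 1)*(p + 3)*(p + 4)*(p + 3)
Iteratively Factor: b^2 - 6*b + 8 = (b - 2)*(b - 4)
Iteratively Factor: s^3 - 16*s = (s)*(s^2 - 16) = s*(s - 4)*(s + 4)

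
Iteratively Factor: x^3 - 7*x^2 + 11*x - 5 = (x - 1)*(x^2 - 6*x + 5) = (x - 1)^2*(x - 5)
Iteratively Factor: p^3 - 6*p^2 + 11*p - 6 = (p - 2)*(p^2 - 4*p + 3) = (p - 3)*(p - 2)*(p - 1)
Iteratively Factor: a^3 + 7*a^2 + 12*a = (a)*(a^2 + 7*a + 12) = a*(a + 4)*(a + 3)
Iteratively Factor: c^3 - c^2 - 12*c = (c + 3)*(c^2 - 4*c) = c*(c + 3)*(c - 4)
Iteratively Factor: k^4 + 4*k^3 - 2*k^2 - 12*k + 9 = (k + 3)*(k^3 + k^2 - 5*k + 3) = (k + 3)^2*(k^2 - 2*k + 1) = (k - 1)*(k + 3)^2*(k - 1)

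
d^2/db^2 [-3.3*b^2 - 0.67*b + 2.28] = -6.60000000000000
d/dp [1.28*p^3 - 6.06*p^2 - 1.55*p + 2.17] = 3.84*p^2 - 12.12*p - 1.55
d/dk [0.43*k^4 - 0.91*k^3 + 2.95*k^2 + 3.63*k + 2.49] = 1.72*k^3 - 2.73*k^2 + 5.9*k + 3.63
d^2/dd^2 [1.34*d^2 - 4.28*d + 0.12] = 2.68000000000000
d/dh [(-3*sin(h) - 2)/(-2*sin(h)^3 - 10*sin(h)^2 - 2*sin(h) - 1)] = (-49*sin(h) + 3*sin(3*h) + 21*cos(2*h) - 22)*cos(h)/(2*sin(h)^3 + 10*sin(h)^2 + 2*sin(h) + 1)^2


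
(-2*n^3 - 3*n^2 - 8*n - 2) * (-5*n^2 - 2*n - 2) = 10*n^5 + 19*n^4 + 50*n^3 + 32*n^2 + 20*n + 4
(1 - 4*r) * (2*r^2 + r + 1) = -8*r^3 - 2*r^2 - 3*r + 1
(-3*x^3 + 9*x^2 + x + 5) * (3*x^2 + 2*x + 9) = -9*x^5 + 21*x^4 - 6*x^3 + 98*x^2 + 19*x + 45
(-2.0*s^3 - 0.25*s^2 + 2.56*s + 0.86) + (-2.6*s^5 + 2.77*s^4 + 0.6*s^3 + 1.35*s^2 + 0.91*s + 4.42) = -2.6*s^5 + 2.77*s^4 - 1.4*s^3 + 1.1*s^2 + 3.47*s + 5.28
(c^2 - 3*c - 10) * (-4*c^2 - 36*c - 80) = -4*c^4 - 24*c^3 + 68*c^2 + 600*c + 800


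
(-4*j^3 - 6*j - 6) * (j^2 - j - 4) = -4*j^5 + 4*j^4 + 10*j^3 + 30*j + 24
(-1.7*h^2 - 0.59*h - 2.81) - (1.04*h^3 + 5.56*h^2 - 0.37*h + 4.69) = -1.04*h^3 - 7.26*h^2 - 0.22*h - 7.5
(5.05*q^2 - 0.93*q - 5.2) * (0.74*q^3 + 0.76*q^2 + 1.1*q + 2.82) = 3.737*q^5 + 3.1498*q^4 + 1.0002*q^3 + 9.266*q^2 - 8.3426*q - 14.664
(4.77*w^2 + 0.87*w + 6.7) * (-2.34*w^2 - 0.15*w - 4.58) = -11.1618*w^4 - 2.7513*w^3 - 37.6551*w^2 - 4.9896*w - 30.686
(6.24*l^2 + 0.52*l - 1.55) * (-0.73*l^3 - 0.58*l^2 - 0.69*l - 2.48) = -4.5552*l^5 - 3.9988*l^4 - 3.4757*l^3 - 14.935*l^2 - 0.2201*l + 3.844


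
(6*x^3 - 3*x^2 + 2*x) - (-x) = 6*x^3 - 3*x^2 + 3*x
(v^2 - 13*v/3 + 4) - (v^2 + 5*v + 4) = -28*v/3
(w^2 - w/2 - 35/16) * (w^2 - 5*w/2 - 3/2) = w^4 - 3*w^3 - 39*w^2/16 + 199*w/32 + 105/32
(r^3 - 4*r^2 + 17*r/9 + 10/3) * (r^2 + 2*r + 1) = r^5 - 2*r^4 - 46*r^3/9 + 28*r^2/9 + 77*r/9 + 10/3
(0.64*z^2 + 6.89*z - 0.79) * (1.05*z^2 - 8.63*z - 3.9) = 0.672*z^4 + 1.7113*z^3 - 62.7862*z^2 - 20.0533*z + 3.081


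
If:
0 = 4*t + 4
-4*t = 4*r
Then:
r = 1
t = -1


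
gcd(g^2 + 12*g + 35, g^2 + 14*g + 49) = g + 7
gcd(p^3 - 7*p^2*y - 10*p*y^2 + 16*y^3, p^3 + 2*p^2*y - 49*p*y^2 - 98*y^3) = p + 2*y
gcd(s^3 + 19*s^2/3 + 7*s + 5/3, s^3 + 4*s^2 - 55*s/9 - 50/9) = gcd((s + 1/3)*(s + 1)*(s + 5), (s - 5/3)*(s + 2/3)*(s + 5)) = s + 5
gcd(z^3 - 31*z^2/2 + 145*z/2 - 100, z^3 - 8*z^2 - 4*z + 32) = z - 8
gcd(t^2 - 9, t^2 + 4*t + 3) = t + 3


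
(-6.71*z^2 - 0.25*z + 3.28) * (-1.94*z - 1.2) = 13.0174*z^3 + 8.537*z^2 - 6.0632*z - 3.936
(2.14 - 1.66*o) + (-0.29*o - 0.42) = 1.72 - 1.95*o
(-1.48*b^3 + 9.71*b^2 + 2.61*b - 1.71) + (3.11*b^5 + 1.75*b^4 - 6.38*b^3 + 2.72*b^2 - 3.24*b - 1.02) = 3.11*b^5 + 1.75*b^4 - 7.86*b^3 + 12.43*b^2 - 0.63*b - 2.73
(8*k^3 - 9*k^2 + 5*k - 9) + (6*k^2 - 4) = 8*k^3 - 3*k^2 + 5*k - 13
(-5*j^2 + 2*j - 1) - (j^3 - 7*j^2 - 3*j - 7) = -j^3 + 2*j^2 + 5*j + 6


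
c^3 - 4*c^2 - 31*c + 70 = (c - 7)*(c - 2)*(c + 5)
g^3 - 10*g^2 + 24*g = g*(g - 6)*(g - 4)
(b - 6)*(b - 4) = b^2 - 10*b + 24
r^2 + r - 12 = (r - 3)*(r + 4)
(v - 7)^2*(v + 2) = v^3 - 12*v^2 + 21*v + 98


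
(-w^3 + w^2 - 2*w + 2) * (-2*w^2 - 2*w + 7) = 2*w^5 - 5*w^3 + 7*w^2 - 18*w + 14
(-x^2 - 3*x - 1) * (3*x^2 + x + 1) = -3*x^4 - 10*x^3 - 7*x^2 - 4*x - 1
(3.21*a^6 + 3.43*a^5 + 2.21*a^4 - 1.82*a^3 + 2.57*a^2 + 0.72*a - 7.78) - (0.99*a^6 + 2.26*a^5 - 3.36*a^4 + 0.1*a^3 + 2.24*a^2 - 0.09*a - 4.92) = 2.22*a^6 + 1.17*a^5 + 5.57*a^4 - 1.92*a^3 + 0.33*a^2 + 0.81*a - 2.86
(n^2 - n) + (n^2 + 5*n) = 2*n^2 + 4*n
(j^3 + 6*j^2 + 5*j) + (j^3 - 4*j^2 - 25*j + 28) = 2*j^3 + 2*j^2 - 20*j + 28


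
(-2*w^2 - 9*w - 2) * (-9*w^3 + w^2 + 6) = 18*w^5 + 79*w^4 + 9*w^3 - 14*w^2 - 54*w - 12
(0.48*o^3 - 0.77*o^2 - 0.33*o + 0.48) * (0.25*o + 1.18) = 0.12*o^4 + 0.3739*o^3 - 0.9911*o^2 - 0.2694*o + 0.5664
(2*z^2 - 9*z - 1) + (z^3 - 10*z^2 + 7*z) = z^3 - 8*z^2 - 2*z - 1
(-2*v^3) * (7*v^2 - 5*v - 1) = -14*v^5 + 10*v^4 + 2*v^3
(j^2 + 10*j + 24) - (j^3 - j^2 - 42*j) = -j^3 + 2*j^2 + 52*j + 24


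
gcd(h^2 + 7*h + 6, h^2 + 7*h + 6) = h^2 + 7*h + 6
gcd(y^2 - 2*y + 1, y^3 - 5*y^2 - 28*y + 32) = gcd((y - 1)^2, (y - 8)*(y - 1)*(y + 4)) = y - 1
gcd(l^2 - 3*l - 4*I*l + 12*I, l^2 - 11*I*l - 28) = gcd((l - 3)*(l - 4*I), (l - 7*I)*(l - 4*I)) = l - 4*I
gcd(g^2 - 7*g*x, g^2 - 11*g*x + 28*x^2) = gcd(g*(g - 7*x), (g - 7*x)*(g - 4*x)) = -g + 7*x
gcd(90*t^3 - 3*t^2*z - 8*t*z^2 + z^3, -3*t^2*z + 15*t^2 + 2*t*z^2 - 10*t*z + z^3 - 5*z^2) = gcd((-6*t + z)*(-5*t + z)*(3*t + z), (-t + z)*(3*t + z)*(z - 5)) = 3*t + z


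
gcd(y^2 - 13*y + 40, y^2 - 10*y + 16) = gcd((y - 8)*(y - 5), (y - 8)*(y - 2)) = y - 8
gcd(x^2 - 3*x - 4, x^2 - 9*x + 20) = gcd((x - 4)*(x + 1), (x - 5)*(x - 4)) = x - 4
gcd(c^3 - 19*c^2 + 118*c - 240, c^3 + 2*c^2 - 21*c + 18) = 1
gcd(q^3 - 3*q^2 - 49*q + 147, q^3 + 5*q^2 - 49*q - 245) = q^2 - 49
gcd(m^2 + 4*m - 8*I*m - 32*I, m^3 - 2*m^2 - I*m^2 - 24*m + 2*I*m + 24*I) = m + 4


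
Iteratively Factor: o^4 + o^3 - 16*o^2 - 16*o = (o + 4)*(o^3 - 3*o^2 - 4*o) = (o - 4)*(o + 4)*(o^2 + o) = o*(o - 4)*(o + 4)*(o + 1)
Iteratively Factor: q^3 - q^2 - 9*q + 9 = (q - 1)*(q^2 - 9) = (q - 1)*(q + 3)*(q - 3)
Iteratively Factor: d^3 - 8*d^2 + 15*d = (d - 3)*(d^2 - 5*d) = d*(d - 3)*(d - 5)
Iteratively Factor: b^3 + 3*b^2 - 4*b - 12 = (b + 3)*(b^2 - 4) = (b + 2)*(b + 3)*(b - 2)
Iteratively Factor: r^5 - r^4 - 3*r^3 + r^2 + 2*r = (r + 1)*(r^4 - 2*r^3 - r^2 + 2*r) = r*(r + 1)*(r^3 - 2*r^2 - r + 2) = r*(r - 2)*(r + 1)*(r^2 - 1) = r*(r - 2)*(r - 1)*(r + 1)*(r + 1)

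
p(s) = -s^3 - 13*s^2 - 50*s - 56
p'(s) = -3*s^2 - 26*s - 50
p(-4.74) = -4.58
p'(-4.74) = 5.84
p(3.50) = -433.12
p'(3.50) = -177.75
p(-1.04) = -16.94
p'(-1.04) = -26.20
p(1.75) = -188.67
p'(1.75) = -104.69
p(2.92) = -337.74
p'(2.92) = -151.50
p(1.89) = -203.69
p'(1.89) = -109.86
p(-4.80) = -4.93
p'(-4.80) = 5.68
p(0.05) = -58.53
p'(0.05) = -51.31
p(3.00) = -350.00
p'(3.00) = -155.00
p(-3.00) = 4.00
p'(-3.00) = 1.00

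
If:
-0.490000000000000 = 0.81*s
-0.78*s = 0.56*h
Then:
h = 0.84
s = -0.60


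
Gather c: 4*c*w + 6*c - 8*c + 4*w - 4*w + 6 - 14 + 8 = c*(4*w - 2)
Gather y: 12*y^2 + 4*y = 12*y^2 + 4*y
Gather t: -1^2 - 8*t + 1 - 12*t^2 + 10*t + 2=-12*t^2 + 2*t + 2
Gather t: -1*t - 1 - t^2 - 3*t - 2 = -t^2 - 4*t - 3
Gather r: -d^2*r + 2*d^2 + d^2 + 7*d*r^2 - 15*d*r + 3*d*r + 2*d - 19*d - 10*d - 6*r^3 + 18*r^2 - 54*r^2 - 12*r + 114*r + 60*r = 3*d^2 - 27*d - 6*r^3 + r^2*(7*d - 36) + r*(-d^2 - 12*d + 162)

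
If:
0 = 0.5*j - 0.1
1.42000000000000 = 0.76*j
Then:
No Solution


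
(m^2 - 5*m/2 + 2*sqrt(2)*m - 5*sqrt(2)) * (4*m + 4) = 4*m^3 - 6*m^2 + 8*sqrt(2)*m^2 - 12*sqrt(2)*m - 10*m - 20*sqrt(2)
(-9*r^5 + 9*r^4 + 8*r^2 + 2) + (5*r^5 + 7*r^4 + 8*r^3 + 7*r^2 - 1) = -4*r^5 + 16*r^4 + 8*r^3 + 15*r^2 + 1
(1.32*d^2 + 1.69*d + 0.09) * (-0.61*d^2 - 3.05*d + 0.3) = -0.8052*d^4 - 5.0569*d^3 - 4.8134*d^2 + 0.2325*d + 0.027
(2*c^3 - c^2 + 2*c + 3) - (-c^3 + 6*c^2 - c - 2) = 3*c^3 - 7*c^2 + 3*c + 5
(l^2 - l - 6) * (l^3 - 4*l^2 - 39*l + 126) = l^5 - 5*l^4 - 41*l^3 + 189*l^2 + 108*l - 756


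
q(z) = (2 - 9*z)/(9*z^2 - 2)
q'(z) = -18*z*(2 - 9*z)/(9*z^2 - 2)^2 - 9/(9*z^2 - 2)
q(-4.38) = 0.24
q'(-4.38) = 0.06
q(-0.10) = -1.52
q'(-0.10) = 6.14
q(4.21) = -0.23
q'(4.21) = 0.05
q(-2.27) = 0.51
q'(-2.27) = 0.26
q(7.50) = -0.13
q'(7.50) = 0.02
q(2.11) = -0.45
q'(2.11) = 0.21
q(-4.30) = 0.25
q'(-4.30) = 0.06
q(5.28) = -0.18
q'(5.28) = 0.03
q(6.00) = -0.16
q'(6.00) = 0.03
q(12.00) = -0.08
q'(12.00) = 0.01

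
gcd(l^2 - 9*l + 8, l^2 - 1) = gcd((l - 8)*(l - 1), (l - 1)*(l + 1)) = l - 1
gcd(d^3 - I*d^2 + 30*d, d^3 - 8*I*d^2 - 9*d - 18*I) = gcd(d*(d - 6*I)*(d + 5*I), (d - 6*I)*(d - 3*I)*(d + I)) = d - 6*I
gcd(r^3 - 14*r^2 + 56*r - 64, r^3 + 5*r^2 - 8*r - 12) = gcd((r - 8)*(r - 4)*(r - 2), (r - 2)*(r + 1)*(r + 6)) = r - 2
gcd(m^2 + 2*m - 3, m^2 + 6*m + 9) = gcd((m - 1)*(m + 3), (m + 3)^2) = m + 3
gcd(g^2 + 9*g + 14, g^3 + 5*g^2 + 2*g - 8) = g + 2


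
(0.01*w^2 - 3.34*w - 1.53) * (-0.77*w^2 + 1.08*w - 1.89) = -0.0077*w^4 + 2.5826*w^3 - 2.448*w^2 + 4.6602*w + 2.8917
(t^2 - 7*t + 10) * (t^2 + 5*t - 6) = t^4 - 2*t^3 - 31*t^2 + 92*t - 60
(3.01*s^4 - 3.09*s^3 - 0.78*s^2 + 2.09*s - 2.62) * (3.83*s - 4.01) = 11.5283*s^5 - 23.9048*s^4 + 9.4035*s^3 + 11.1325*s^2 - 18.4155*s + 10.5062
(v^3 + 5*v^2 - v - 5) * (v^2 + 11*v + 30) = v^5 + 16*v^4 + 84*v^3 + 134*v^2 - 85*v - 150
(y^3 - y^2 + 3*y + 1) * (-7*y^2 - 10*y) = -7*y^5 - 3*y^4 - 11*y^3 - 37*y^2 - 10*y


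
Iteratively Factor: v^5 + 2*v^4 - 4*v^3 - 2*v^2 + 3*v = (v + 1)*(v^4 + v^3 - 5*v^2 + 3*v) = v*(v + 1)*(v^3 + v^2 - 5*v + 3) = v*(v + 1)*(v + 3)*(v^2 - 2*v + 1) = v*(v - 1)*(v + 1)*(v + 3)*(v - 1)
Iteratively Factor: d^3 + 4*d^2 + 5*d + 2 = (d + 1)*(d^2 + 3*d + 2) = (d + 1)*(d + 2)*(d + 1)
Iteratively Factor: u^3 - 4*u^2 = (u - 4)*(u^2) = u*(u - 4)*(u)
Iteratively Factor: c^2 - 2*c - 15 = (c - 5)*(c + 3)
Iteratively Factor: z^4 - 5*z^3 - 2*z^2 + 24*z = (z)*(z^3 - 5*z^2 - 2*z + 24) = z*(z - 4)*(z^2 - z - 6) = z*(z - 4)*(z - 3)*(z + 2)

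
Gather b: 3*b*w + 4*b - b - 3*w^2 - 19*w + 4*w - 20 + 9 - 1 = b*(3*w + 3) - 3*w^2 - 15*w - 12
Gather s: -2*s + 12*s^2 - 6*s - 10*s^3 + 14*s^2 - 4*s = -10*s^3 + 26*s^2 - 12*s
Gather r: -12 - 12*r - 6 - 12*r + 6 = -24*r - 12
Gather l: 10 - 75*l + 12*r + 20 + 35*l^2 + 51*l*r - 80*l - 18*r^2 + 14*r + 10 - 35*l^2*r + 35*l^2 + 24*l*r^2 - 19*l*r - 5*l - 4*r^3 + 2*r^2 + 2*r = l^2*(70 - 35*r) + l*(24*r^2 + 32*r - 160) - 4*r^3 - 16*r^2 + 28*r + 40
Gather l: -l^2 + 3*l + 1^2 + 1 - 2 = -l^2 + 3*l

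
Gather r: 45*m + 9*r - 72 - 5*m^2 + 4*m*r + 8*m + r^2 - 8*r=-5*m^2 + 53*m + r^2 + r*(4*m + 1) - 72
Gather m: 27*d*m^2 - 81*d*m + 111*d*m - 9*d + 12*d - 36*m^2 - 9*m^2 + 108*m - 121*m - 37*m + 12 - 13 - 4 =3*d + m^2*(27*d - 45) + m*(30*d - 50) - 5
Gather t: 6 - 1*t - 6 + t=0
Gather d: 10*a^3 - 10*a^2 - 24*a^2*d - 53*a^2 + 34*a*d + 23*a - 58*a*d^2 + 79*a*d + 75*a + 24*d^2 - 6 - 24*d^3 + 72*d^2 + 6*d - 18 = 10*a^3 - 63*a^2 + 98*a - 24*d^3 + d^2*(96 - 58*a) + d*(-24*a^2 + 113*a + 6) - 24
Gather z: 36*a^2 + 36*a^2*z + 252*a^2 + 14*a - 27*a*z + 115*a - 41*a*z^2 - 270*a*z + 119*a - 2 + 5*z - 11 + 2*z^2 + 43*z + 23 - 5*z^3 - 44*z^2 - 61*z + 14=288*a^2 + 248*a - 5*z^3 + z^2*(-41*a - 42) + z*(36*a^2 - 297*a - 13) + 24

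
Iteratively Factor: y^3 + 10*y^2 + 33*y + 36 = (y + 3)*(y^2 + 7*y + 12) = (y + 3)^2*(y + 4)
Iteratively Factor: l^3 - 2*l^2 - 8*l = (l)*(l^2 - 2*l - 8) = l*(l - 4)*(l + 2)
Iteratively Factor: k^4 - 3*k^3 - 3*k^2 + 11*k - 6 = (k - 3)*(k^3 - 3*k + 2) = (k - 3)*(k - 1)*(k^2 + k - 2) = (k - 3)*(k - 1)*(k + 2)*(k - 1)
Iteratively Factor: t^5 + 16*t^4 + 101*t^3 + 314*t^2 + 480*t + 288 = (t + 3)*(t^4 + 13*t^3 + 62*t^2 + 128*t + 96) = (t + 2)*(t + 3)*(t^3 + 11*t^2 + 40*t + 48) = (t + 2)*(t + 3)*(t + 4)*(t^2 + 7*t + 12) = (t + 2)*(t + 3)^2*(t + 4)*(t + 4)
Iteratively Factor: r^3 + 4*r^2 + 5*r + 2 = (r + 2)*(r^2 + 2*r + 1) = (r + 1)*(r + 2)*(r + 1)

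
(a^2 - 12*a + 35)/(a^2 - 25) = (a - 7)/(a + 5)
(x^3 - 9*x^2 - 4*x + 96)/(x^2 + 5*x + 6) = (x^2 - 12*x + 32)/(x + 2)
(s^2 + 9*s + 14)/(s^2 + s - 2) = (s + 7)/(s - 1)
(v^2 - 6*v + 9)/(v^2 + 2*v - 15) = (v - 3)/(v + 5)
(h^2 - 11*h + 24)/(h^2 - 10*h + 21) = (h - 8)/(h - 7)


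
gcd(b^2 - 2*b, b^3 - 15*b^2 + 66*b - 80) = b - 2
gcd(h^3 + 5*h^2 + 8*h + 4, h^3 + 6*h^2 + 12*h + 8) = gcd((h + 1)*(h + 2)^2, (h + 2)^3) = h^2 + 4*h + 4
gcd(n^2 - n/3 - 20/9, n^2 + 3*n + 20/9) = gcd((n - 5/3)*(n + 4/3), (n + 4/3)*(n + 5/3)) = n + 4/3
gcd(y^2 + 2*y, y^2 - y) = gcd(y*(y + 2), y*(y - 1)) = y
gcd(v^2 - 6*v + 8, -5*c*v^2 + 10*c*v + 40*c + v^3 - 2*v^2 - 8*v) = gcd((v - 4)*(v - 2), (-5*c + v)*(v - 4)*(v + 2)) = v - 4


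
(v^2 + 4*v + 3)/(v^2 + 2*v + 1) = (v + 3)/(v + 1)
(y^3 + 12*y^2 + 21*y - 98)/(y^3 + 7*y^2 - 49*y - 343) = (y - 2)/(y - 7)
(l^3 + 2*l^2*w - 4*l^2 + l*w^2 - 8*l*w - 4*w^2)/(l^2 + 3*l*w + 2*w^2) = (l^2 + l*w - 4*l - 4*w)/(l + 2*w)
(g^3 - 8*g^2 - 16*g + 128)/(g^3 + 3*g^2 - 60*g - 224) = (g - 4)/(g + 7)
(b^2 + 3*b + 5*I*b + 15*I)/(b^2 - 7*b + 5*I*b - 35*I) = (b + 3)/(b - 7)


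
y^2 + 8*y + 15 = (y + 3)*(y + 5)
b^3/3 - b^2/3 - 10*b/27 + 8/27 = (b/3 + 1/3)*(b - 4/3)*(b - 2/3)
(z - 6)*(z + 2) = z^2 - 4*z - 12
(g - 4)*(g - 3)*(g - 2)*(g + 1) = g^4 - 8*g^3 + 17*g^2 + 2*g - 24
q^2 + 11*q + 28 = (q + 4)*(q + 7)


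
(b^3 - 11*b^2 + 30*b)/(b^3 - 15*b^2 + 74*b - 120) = b/(b - 4)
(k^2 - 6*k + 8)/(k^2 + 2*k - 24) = (k - 2)/(k + 6)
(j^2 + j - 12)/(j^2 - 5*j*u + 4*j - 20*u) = (3 - j)/(-j + 5*u)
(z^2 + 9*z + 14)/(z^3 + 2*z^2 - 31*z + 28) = (z + 2)/(z^2 - 5*z + 4)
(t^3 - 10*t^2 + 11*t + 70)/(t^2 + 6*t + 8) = (t^2 - 12*t + 35)/(t + 4)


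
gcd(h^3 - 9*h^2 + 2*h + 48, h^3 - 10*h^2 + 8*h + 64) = h^2 - 6*h - 16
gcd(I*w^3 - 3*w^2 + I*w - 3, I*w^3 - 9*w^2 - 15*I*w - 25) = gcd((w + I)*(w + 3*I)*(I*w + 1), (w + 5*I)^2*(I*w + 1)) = w - I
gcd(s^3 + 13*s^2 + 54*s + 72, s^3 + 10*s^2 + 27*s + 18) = s^2 + 9*s + 18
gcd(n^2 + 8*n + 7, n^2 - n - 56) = n + 7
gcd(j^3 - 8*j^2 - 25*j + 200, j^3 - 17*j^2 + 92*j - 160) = j^2 - 13*j + 40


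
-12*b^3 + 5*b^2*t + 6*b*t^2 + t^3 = (-b + t)*(3*b + t)*(4*b + t)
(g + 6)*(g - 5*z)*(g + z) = g^3 - 4*g^2*z + 6*g^2 - 5*g*z^2 - 24*g*z - 30*z^2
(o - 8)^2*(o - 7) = o^3 - 23*o^2 + 176*o - 448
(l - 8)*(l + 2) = l^2 - 6*l - 16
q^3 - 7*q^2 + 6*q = q*(q - 6)*(q - 1)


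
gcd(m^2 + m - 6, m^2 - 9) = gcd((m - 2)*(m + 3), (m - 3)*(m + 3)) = m + 3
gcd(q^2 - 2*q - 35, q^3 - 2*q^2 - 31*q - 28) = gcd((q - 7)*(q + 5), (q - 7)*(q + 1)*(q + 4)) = q - 7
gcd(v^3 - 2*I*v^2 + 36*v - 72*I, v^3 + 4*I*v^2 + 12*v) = v^2 + 4*I*v + 12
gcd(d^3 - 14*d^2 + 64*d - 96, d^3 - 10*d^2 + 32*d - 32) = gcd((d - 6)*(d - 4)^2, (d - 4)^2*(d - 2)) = d^2 - 8*d + 16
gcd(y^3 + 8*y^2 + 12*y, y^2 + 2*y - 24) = y + 6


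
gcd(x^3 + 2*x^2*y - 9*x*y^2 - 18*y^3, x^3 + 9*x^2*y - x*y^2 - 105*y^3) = x - 3*y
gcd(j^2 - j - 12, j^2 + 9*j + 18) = j + 3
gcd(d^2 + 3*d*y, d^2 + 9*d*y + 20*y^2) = 1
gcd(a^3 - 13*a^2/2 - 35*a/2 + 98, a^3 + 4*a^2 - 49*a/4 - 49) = a^2 + a/2 - 14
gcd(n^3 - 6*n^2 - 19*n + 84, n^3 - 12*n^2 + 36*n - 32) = 1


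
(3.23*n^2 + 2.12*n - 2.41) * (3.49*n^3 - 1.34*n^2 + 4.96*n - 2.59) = 11.2727*n^5 + 3.0706*n^4 + 4.7691*n^3 + 5.3789*n^2 - 17.4444*n + 6.2419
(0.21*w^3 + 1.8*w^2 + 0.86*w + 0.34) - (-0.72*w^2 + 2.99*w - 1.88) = 0.21*w^3 + 2.52*w^2 - 2.13*w + 2.22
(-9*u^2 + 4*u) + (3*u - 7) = -9*u^2 + 7*u - 7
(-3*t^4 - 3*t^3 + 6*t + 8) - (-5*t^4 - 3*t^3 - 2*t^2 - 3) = 2*t^4 + 2*t^2 + 6*t + 11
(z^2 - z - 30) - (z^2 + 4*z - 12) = -5*z - 18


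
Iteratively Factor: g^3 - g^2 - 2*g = (g - 2)*(g^2 + g) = g*(g - 2)*(g + 1)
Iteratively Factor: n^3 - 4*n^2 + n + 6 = (n - 2)*(n^2 - 2*n - 3) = (n - 2)*(n + 1)*(n - 3)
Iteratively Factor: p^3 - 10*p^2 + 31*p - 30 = (p - 3)*(p^2 - 7*p + 10) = (p - 3)*(p - 2)*(p - 5)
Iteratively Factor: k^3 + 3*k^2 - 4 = (k + 2)*(k^2 + k - 2) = (k + 2)^2*(k - 1)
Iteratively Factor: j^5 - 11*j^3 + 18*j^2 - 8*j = (j - 2)*(j^4 + 2*j^3 - 7*j^2 + 4*j) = (j - 2)*(j - 1)*(j^3 + 3*j^2 - 4*j) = (j - 2)*(j - 1)^2*(j^2 + 4*j) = (j - 2)*(j - 1)^2*(j + 4)*(j)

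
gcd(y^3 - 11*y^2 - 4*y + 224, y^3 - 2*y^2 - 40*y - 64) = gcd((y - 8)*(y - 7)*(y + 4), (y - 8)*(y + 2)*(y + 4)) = y^2 - 4*y - 32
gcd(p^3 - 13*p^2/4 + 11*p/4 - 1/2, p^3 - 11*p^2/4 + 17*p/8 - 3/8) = p^2 - 5*p/4 + 1/4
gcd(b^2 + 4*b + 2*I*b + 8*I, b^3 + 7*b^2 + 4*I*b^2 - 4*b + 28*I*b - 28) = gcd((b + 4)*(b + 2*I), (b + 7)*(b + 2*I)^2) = b + 2*I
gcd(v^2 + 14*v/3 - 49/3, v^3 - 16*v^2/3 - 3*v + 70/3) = v - 7/3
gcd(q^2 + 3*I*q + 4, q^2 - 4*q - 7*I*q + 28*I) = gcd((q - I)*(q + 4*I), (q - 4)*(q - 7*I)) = 1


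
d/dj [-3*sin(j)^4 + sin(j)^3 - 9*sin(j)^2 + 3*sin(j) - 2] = 3*(-4*sin(j)^3 + sin(j)^2 - 6*sin(j) + 1)*cos(j)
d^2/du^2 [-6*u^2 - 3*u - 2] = -12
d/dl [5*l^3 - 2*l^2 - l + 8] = 15*l^2 - 4*l - 1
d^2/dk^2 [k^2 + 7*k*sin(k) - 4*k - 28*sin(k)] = -7*k*sin(k) + 28*sin(k) + 14*cos(k) + 2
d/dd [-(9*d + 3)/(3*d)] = d^(-2)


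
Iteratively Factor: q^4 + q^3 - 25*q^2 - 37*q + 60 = (q + 4)*(q^3 - 3*q^2 - 13*q + 15) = (q - 5)*(q + 4)*(q^2 + 2*q - 3) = (q - 5)*(q + 3)*(q + 4)*(q - 1)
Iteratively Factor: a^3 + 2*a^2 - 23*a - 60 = (a + 4)*(a^2 - 2*a - 15) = (a - 5)*(a + 4)*(a + 3)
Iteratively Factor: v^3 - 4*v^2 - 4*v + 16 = (v + 2)*(v^2 - 6*v + 8) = (v - 4)*(v + 2)*(v - 2)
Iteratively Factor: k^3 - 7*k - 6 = (k + 2)*(k^2 - 2*k - 3) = (k - 3)*(k + 2)*(k + 1)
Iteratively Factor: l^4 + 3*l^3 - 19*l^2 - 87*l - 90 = (l - 5)*(l^3 + 8*l^2 + 21*l + 18) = (l - 5)*(l + 3)*(l^2 + 5*l + 6) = (l - 5)*(l + 3)^2*(l + 2)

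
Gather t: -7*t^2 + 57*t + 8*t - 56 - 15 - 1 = -7*t^2 + 65*t - 72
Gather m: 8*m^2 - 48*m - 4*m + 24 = 8*m^2 - 52*m + 24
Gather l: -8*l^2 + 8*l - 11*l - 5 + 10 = -8*l^2 - 3*l + 5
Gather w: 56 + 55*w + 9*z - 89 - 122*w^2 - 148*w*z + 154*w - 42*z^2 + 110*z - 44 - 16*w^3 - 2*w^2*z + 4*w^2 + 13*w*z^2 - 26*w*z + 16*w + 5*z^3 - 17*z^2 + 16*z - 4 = -16*w^3 + w^2*(-2*z - 118) + w*(13*z^2 - 174*z + 225) + 5*z^3 - 59*z^2 + 135*z - 81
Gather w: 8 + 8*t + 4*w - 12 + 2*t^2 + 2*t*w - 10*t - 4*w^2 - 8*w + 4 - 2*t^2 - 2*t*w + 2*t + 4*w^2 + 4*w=0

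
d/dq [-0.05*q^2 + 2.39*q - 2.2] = 2.39 - 0.1*q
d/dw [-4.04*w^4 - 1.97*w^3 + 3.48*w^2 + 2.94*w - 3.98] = -16.16*w^3 - 5.91*w^2 + 6.96*w + 2.94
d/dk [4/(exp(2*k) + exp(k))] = 4*(-2*exp(k) - 1)*exp(-k)/(exp(k) + 1)^2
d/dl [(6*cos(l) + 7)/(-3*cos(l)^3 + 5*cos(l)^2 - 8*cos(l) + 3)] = 16*(-36*cos(l)^3 - 33*cos(l)^2 + 70*cos(l) - 74)*sin(l)/(-41*cos(l) + 10*cos(2*l) - 3*cos(3*l) + 22)^2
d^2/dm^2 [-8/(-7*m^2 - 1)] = 112*(21*m^2 - 1)/(7*m^2 + 1)^3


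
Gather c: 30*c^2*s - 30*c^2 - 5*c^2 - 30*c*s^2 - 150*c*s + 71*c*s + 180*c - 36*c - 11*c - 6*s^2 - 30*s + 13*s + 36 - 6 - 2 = c^2*(30*s - 35) + c*(-30*s^2 - 79*s + 133) - 6*s^2 - 17*s + 28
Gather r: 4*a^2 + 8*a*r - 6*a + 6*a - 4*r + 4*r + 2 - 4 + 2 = 4*a^2 + 8*a*r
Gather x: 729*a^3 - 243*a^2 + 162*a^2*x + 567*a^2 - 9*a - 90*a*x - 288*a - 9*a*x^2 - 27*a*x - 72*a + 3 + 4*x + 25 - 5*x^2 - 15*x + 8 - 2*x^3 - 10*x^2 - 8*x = 729*a^3 + 324*a^2 - 369*a - 2*x^3 + x^2*(-9*a - 15) + x*(162*a^2 - 117*a - 19) + 36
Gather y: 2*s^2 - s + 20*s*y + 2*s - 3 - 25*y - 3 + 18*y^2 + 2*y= 2*s^2 + s + 18*y^2 + y*(20*s - 23) - 6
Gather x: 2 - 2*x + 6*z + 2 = -2*x + 6*z + 4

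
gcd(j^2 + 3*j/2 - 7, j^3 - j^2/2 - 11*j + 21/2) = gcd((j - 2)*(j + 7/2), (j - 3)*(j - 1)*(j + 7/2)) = j + 7/2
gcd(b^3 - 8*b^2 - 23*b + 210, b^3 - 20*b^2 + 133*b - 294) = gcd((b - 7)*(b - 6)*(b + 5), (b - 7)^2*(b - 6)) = b^2 - 13*b + 42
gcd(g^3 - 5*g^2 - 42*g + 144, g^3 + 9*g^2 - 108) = g^2 + 3*g - 18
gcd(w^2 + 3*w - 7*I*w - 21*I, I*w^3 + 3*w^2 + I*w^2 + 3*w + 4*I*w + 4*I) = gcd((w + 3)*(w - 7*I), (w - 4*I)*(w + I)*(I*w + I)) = 1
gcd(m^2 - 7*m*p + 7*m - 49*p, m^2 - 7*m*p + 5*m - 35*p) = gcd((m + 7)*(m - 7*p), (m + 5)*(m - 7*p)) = -m + 7*p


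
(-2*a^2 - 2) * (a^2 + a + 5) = -2*a^4 - 2*a^3 - 12*a^2 - 2*a - 10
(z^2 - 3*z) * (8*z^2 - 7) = 8*z^4 - 24*z^3 - 7*z^2 + 21*z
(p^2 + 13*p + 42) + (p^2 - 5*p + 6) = 2*p^2 + 8*p + 48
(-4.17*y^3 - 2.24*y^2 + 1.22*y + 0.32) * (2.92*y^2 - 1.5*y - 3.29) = -12.1764*y^5 - 0.285800000000001*y^4 + 20.6417*y^3 + 6.474*y^2 - 4.4938*y - 1.0528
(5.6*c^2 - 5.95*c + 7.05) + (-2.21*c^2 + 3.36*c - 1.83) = 3.39*c^2 - 2.59*c + 5.22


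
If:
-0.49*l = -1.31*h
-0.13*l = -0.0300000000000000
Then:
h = 0.09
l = 0.23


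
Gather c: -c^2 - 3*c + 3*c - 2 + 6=4 - c^2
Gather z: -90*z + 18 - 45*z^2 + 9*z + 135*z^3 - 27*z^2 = 135*z^3 - 72*z^2 - 81*z + 18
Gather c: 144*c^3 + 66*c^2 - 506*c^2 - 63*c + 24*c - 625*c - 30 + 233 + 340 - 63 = 144*c^3 - 440*c^2 - 664*c + 480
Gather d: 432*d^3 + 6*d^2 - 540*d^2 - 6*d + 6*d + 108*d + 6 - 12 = 432*d^3 - 534*d^2 + 108*d - 6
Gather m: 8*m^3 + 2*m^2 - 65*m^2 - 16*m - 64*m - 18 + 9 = 8*m^3 - 63*m^2 - 80*m - 9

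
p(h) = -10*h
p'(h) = -10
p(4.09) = -40.90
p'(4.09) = -10.00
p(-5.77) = 57.70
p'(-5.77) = -10.00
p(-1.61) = 16.10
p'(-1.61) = -10.00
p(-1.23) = 12.30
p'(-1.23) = -10.00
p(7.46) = -74.60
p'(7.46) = -10.00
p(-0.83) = 8.30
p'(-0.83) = -10.00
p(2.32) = -23.20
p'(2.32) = -10.00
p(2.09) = -20.90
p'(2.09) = -10.00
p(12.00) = -120.00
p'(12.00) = -10.00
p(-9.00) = 90.00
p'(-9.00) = -10.00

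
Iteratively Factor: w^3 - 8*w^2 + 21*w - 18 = (w - 2)*(w^2 - 6*w + 9) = (w - 3)*(w - 2)*(w - 3)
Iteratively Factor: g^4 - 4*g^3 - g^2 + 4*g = (g - 1)*(g^3 - 3*g^2 - 4*g) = g*(g - 1)*(g^2 - 3*g - 4) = g*(g - 1)*(g + 1)*(g - 4)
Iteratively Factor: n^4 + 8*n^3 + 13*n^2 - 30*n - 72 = (n + 3)*(n^3 + 5*n^2 - 2*n - 24) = (n - 2)*(n + 3)*(n^2 + 7*n + 12) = (n - 2)*(n + 3)^2*(n + 4)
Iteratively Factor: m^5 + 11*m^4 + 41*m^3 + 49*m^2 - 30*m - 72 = (m + 3)*(m^4 + 8*m^3 + 17*m^2 - 2*m - 24) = (m + 3)^2*(m^3 + 5*m^2 + 2*m - 8) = (m - 1)*(m + 3)^2*(m^2 + 6*m + 8) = (m - 1)*(m + 3)^2*(m + 4)*(m + 2)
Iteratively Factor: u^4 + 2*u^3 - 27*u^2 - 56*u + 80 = (u - 1)*(u^3 + 3*u^2 - 24*u - 80) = (u - 1)*(u + 4)*(u^2 - u - 20) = (u - 5)*(u - 1)*(u + 4)*(u + 4)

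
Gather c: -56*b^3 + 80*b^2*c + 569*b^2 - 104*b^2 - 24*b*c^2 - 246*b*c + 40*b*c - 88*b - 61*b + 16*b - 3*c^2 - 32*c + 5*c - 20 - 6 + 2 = -56*b^3 + 465*b^2 - 133*b + c^2*(-24*b - 3) + c*(80*b^2 - 206*b - 27) - 24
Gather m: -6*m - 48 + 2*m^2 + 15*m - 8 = 2*m^2 + 9*m - 56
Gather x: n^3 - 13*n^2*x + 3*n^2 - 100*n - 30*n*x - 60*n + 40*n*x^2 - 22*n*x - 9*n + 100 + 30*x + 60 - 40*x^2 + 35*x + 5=n^3 + 3*n^2 - 169*n + x^2*(40*n - 40) + x*(-13*n^2 - 52*n + 65) + 165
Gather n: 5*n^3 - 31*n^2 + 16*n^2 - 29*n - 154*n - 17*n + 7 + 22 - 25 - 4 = 5*n^3 - 15*n^2 - 200*n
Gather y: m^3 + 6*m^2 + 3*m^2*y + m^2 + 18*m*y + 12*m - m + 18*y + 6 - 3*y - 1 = m^3 + 7*m^2 + 11*m + y*(3*m^2 + 18*m + 15) + 5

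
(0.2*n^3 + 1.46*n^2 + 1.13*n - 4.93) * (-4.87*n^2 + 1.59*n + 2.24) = -0.974*n^5 - 6.7922*n^4 - 2.7337*n^3 + 29.0762*n^2 - 5.3075*n - 11.0432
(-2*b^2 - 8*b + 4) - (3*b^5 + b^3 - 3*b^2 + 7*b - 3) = -3*b^5 - b^3 + b^2 - 15*b + 7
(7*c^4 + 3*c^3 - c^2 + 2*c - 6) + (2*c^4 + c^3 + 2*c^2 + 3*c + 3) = 9*c^4 + 4*c^3 + c^2 + 5*c - 3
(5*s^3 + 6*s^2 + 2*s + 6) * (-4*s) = -20*s^4 - 24*s^3 - 8*s^2 - 24*s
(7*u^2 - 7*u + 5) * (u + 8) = 7*u^3 + 49*u^2 - 51*u + 40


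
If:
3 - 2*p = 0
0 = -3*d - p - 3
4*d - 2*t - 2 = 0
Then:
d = -3/2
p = 3/2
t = -4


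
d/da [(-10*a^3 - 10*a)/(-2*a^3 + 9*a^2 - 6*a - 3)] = 10*(-9*a^4 + 8*a^3 + 18*a^2 + 3)/(4*a^6 - 36*a^5 + 105*a^4 - 96*a^3 - 18*a^2 + 36*a + 9)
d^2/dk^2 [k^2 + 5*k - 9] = 2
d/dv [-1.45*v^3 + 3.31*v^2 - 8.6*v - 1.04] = -4.35*v^2 + 6.62*v - 8.6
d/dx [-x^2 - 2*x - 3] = -2*x - 2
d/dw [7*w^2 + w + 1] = 14*w + 1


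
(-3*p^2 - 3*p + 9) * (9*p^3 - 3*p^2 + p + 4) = -27*p^5 - 18*p^4 + 87*p^3 - 42*p^2 - 3*p + 36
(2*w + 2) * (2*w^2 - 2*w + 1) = 4*w^3 - 2*w + 2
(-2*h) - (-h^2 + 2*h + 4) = h^2 - 4*h - 4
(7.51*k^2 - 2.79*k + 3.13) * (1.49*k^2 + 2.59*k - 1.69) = 11.1899*k^4 + 15.2938*k^3 - 15.2543*k^2 + 12.8218*k - 5.2897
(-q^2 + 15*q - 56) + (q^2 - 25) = 15*q - 81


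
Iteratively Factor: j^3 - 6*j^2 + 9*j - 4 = (j - 1)*(j^2 - 5*j + 4) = (j - 1)^2*(j - 4)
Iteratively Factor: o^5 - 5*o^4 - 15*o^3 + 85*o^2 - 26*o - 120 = (o - 5)*(o^4 - 15*o^2 + 10*o + 24) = (o - 5)*(o + 4)*(o^3 - 4*o^2 + o + 6) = (o - 5)*(o - 2)*(o + 4)*(o^2 - 2*o - 3) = (o - 5)*(o - 3)*(o - 2)*(o + 4)*(o + 1)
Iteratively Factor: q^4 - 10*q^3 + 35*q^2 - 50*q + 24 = (q - 4)*(q^3 - 6*q^2 + 11*q - 6) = (q - 4)*(q - 2)*(q^2 - 4*q + 3) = (q - 4)*(q - 3)*(q - 2)*(q - 1)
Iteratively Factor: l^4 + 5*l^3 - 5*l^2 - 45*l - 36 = (l + 1)*(l^3 + 4*l^2 - 9*l - 36) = (l - 3)*(l + 1)*(l^2 + 7*l + 12) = (l - 3)*(l + 1)*(l + 4)*(l + 3)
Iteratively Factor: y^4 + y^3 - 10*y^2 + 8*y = (y - 2)*(y^3 + 3*y^2 - 4*y) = y*(y - 2)*(y^2 + 3*y - 4) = y*(y - 2)*(y + 4)*(y - 1)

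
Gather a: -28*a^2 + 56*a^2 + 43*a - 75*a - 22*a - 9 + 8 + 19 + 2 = 28*a^2 - 54*a + 20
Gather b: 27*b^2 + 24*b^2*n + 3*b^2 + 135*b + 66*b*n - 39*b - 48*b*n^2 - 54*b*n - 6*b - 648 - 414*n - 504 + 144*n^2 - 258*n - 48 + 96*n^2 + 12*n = b^2*(24*n + 30) + b*(-48*n^2 + 12*n + 90) + 240*n^2 - 660*n - 1200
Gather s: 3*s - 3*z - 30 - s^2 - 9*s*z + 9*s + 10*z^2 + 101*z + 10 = -s^2 + s*(12 - 9*z) + 10*z^2 + 98*z - 20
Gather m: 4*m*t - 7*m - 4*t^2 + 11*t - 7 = m*(4*t - 7) - 4*t^2 + 11*t - 7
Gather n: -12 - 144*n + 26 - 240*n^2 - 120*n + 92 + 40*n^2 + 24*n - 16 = -200*n^2 - 240*n + 90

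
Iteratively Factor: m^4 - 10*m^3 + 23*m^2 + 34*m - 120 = (m - 5)*(m^3 - 5*m^2 - 2*m + 24) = (m - 5)*(m - 4)*(m^2 - m - 6) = (m - 5)*(m - 4)*(m - 3)*(m + 2)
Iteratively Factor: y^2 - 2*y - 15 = (y + 3)*(y - 5)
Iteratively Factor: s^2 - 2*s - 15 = (s + 3)*(s - 5)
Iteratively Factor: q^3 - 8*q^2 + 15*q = (q - 5)*(q^2 - 3*q) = (q - 5)*(q - 3)*(q)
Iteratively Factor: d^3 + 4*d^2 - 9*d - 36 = (d + 4)*(d^2 - 9) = (d + 3)*(d + 4)*(d - 3)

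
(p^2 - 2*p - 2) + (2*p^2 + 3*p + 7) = 3*p^2 + p + 5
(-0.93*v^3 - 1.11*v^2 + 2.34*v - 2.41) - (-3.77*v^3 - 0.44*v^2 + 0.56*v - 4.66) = 2.84*v^3 - 0.67*v^2 + 1.78*v + 2.25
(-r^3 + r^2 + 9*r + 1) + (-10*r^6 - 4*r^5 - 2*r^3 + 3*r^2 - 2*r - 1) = -10*r^6 - 4*r^5 - 3*r^3 + 4*r^2 + 7*r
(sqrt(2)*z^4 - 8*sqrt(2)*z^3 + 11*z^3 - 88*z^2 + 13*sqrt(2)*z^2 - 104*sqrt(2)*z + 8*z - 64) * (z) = sqrt(2)*z^5 - 8*sqrt(2)*z^4 + 11*z^4 - 88*z^3 + 13*sqrt(2)*z^3 - 104*sqrt(2)*z^2 + 8*z^2 - 64*z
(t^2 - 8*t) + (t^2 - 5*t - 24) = 2*t^2 - 13*t - 24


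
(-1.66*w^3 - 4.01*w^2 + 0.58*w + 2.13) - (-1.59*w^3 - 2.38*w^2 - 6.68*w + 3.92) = -0.0699999999999998*w^3 - 1.63*w^2 + 7.26*w - 1.79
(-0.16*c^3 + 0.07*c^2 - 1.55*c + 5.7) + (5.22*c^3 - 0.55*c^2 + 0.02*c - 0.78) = 5.06*c^3 - 0.48*c^2 - 1.53*c + 4.92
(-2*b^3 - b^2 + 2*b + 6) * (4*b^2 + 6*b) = -8*b^5 - 16*b^4 + 2*b^3 + 36*b^2 + 36*b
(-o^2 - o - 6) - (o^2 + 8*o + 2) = -2*o^2 - 9*o - 8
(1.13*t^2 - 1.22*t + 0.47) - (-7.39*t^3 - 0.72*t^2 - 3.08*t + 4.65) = 7.39*t^3 + 1.85*t^2 + 1.86*t - 4.18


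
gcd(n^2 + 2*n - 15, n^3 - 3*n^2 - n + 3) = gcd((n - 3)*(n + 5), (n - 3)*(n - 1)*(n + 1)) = n - 3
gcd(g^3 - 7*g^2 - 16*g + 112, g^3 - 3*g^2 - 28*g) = g^2 - 3*g - 28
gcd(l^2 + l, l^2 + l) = l^2 + l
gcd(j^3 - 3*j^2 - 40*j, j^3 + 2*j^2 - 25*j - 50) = j + 5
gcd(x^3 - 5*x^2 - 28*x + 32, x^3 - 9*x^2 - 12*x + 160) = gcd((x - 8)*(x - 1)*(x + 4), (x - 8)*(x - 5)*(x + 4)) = x^2 - 4*x - 32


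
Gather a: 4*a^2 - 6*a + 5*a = 4*a^2 - a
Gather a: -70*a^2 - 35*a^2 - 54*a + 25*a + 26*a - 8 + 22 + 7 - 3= -105*a^2 - 3*a + 18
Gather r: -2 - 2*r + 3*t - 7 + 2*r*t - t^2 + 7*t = r*(2*t - 2) - t^2 + 10*t - 9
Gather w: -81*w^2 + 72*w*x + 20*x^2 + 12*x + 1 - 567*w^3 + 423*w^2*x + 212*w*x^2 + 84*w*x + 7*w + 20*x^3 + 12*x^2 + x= -567*w^3 + w^2*(423*x - 81) + w*(212*x^2 + 156*x + 7) + 20*x^3 + 32*x^2 + 13*x + 1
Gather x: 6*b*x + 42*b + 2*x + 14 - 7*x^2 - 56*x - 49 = 42*b - 7*x^2 + x*(6*b - 54) - 35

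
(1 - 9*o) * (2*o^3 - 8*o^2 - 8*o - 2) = -18*o^4 + 74*o^3 + 64*o^2 + 10*o - 2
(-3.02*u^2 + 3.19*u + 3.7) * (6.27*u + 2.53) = -18.9354*u^3 + 12.3607*u^2 + 31.2697*u + 9.361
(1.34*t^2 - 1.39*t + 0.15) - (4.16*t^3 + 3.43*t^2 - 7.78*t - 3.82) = -4.16*t^3 - 2.09*t^2 + 6.39*t + 3.97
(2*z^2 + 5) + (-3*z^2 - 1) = 4 - z^2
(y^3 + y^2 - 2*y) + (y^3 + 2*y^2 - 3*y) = 2*y^3 + 3*y^2 - 5*y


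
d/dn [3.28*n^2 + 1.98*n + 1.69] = 6.56*n + 1.98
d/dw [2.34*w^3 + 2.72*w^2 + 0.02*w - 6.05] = 7.02*w^2 + 5.44*w + 0.02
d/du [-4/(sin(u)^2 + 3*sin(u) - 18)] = 4*(2*sin(u) + 3)*cos(u)/(sin(u)^2 + 3*sin(u) - 18)^2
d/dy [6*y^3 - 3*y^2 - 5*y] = 18*y^2 - 6*y - 5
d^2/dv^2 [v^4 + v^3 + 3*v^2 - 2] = 12*v^2 + 6*v + 6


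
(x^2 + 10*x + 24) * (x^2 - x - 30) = x^4 + 9*x^3 - 16*x^2 - 324*x - 720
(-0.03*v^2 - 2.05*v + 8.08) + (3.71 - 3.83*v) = -0.03*v^2 - 5.88*v + 11.79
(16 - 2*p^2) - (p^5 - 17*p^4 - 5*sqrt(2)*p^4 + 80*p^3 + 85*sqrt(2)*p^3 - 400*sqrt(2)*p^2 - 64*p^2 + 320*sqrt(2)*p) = -p^5 + 5*sqrt(2)*p^4 + 17*p^4 - 85*sqrt(2)*p^3 - 80*p^3 + 62*p^2 + 400*sqrt(2)*p^2 - 320*sqrt(2)*p + 16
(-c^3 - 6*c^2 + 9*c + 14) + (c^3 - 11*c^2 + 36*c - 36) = -17*c^2 + 45*c - 22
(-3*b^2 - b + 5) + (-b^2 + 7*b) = -4*b^2 + 6*b + 5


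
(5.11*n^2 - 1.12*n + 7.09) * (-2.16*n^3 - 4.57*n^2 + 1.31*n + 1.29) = -11.0376*n^5 - 20.9335*n^4 - 3.5019*n^3 - 27.2766*n^2 + 7.8431*n + 9.1461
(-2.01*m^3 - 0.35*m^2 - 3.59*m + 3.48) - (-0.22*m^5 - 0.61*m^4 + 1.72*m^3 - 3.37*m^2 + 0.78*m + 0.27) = 0.22*m^5 + 0.61*m^4 - 3.73*m^3 + 3.02*m^2 - 4.37*m + 3.21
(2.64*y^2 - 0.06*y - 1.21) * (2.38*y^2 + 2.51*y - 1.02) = 6.2832*y^4 + 6.4836*y^3 - 5.7232*y^2 - 2.9759*y + 1.2342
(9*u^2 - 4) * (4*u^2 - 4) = 36*u^4 - 52*u^2 + 16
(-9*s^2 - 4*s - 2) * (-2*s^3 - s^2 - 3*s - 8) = 18*s^5 + 17*s^4 + 35*s^3 + 86*s^2 + 38*s + 16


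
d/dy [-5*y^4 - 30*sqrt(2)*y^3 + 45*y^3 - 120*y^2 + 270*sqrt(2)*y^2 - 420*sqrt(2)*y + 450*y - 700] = -20*y^3 - 90*sqrt(2)*y^2 + 135*y^2 - 240*y + 540*sqrt(2)*y - 420*sqrt(2) + 450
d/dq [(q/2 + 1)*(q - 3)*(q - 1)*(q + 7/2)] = 2*q^3 + 9*q^2/4 - 12*q - 23/4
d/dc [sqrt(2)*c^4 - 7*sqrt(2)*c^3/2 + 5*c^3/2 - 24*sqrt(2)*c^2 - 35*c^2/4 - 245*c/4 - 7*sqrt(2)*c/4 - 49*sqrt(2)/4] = 4*sqrt(2)*c^3 - 21*sqrt(2)*c^2/2 + 15*c^2/2 - 48*sqrt(2)*c - 35*c/2 - 245/4 - 7*sqrt(2)/4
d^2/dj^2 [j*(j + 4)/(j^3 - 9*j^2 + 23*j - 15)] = 2*(j^6 + 12*j^5 - 177*j^4 + 544*j^3 - 45*j^2 - 1620*j + 1605)/(j^9 - 27*j^8 + 312*j^7 - 2016*j^6 + 7986*j^5 - 19998*j^4 + 31472*j^3 - 29880*j^2 + 15525*j - 3375)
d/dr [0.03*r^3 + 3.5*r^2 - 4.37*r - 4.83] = 0.09*r^2 + 7.0*r - 4.37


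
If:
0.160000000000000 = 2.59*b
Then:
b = 0.06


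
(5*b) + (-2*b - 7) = 3*b - 7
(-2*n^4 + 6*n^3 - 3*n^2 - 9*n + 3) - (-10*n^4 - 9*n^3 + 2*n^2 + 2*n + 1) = 8*n^4 + 15*n^3 - 5*n^2 - 11*n + 2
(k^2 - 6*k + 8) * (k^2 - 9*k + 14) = k^4 - 15*k^3 + 76*k^2 - 156*k + 112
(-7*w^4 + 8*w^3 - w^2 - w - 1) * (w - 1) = -7*w^5 + 15*w^4 - 9*w^3 + 1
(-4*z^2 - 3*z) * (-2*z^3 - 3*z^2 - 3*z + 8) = 8*z^5 + 18*z^4 + 21*z^3 - 23*z^2 - 24*z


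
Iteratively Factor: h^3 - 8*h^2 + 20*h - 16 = (h - 2)*(h^2 - 6*h + 8) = (h - 2)^2*(h - 4)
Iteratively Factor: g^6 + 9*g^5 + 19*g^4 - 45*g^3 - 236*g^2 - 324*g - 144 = (g + 2)*(g^5 + 7*g^4 + 5*g^3 - 55*g^2 - 126*g - 72) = (g + 2)^2*(g^4 + 5*g^3 - 5*g^2 - 45*g - 36) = (g + 2)^2*(g + 4)*(g^3 + g^2 - 9*g - 9) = (g - 3)*(g + 2)^2*(g + 4)*(g^2 + 4*g + 3) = (g - 3)*(g + 2)^2*(g + 3)*(g + 4)*(g + 1)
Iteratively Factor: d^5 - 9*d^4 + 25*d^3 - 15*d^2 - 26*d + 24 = (d - 4)*(d^4 - 5*d^3 + 5*d^2 + 5*d - 6) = (d - 4)*(d + 1)*(d^3 - 6*d^2 + 11*d - 6) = (d - 4)*(d - 3)*(d + 1)*(d^2 - 3*d + 2) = (d - 4)*(d - 3)*(d - 1)*(d + 1)*(d - 2)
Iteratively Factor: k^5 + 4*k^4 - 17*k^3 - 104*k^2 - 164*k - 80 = (k + 2)*(k^4 + 2*k^3 - 21*k^2 - 62*k - 40) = (k + 2)^2*(k^3 - 21*k - 20) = (k + 1)*(k + 2)^2*(k^2 - k - 20) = (k - 5)*(k + 1)*(k + 2)^2*(k + 4)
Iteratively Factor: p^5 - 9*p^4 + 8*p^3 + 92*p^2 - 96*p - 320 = (p - 4)*(p^4 - 5*p^3 - 12*p^2 + 44*p + 80) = (p - 4)*(p + 2)*(p^3 - 7*p^2 + 2*p + 40) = (p - 5)*(p - 4)*(p + 2)*(p^2 - 2*p - 8) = (p - 5)*(p - 4)*(p + 2)^2*(p - 4)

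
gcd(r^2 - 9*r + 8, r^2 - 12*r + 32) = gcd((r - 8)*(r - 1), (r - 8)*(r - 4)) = r - 8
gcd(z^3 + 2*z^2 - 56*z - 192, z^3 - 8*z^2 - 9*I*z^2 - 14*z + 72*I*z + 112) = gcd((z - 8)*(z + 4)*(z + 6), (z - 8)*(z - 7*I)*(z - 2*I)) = z - 8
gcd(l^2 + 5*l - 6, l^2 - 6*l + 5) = l - 1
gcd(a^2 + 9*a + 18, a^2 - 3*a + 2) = 1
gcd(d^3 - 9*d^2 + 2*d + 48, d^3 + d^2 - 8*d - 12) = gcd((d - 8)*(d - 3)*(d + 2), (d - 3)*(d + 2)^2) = d^2 - d - 6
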